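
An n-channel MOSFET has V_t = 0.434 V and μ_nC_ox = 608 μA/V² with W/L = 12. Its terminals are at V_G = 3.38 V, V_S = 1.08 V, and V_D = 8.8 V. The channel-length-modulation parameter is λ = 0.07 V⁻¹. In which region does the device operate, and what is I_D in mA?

Saturation; I_D = 19.6 mA

V_GS = V_G − V_S = 3.38 − 1.08 = 2.3 V; V_DS = V_D − V_S = 8.8 − 1.08 = 7.72 V.
k_n = μ_nC_ox · (W/L) = 7.296 mA/V².
V_ov = V_GS − V_t = 2.3 − 0.434 = 1.87 V.
Since V_DS = 7.72 V ≥ V_ov = 1.87 V, the device is in saturation.
I_D = ½ k_n V_ov² (1 + λ V_DS) = 0.5 × 7.296 × 1.87² × (1 + 0.07 × 7.72) = 19.6 mA.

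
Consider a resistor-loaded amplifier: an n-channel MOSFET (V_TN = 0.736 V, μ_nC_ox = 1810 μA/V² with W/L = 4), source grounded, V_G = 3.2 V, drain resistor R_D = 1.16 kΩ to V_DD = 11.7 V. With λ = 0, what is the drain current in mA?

I_D = 9.56 mA

V_GS = V_G = 3.2 V, so V_ov = 3.2 − 0.736 = 2.46 V.
k_n = μ_nC_ox · (W/L) = 7.24 mA/V².
Assume saturation: I_D = ½ k_n V_ov² = 0.5 × 7.24 × 2.46² = 22 mA, giving V_DS = V_DD − I_D R_D = 11.7 − 22 × 1.16 = -13.8 V.
But -13.8 V < V_ov = 2.46 V, so the device is actually in triode.
In triode I_D = k_n[V_ov V_DS − ½ V_DS²] and I_D = (V_DD − V_DS)/R_D. Equating: 4.2 V_DS² − 21.69 V_DS + 11.7 = 0, giving V_DS = 0.612 V (the root below V_ov).
I_D = (11.7 − 0.612) / 1.16 = 9.56 mA.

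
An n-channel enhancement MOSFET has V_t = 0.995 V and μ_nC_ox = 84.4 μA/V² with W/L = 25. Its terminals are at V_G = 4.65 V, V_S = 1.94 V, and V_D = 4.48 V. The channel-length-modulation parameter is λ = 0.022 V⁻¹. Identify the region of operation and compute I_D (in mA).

Saturation; I_D = 3.28 mA

V_GS = V_G − V_S = 4.65 − 1.94 = 2.71 V; V_DS = V_D − V_S = 4.48 − 1.94 = 2.54 V.
k_n = μ_nC_ox · (W/L) = 2.11 mA/V².
V_ov = V_GS − V_t = 2.71 − 0.995 = 1.72 V.
Since V_DS = 2.54 V ≥ V_ov = 1.72 V, the device is in saturation.
I_D = ½ k_n V_ov² (1 + λ V_DS) = 0.5 × 2.11 × 1.72² × (1 + 0.022 × 2.54) = 3.28 mA.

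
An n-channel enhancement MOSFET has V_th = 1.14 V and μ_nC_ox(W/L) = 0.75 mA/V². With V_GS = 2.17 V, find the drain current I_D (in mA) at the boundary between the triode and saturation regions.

At the boundary V_DS = V_ov = V_GS − V_th = 2.17 − 1.14 = 1.03 V.
I_D = ½ k_n V_ov² = 0.5 × 0.75 × 1.03² = 0.398 mA.

I_D = 0.398 mA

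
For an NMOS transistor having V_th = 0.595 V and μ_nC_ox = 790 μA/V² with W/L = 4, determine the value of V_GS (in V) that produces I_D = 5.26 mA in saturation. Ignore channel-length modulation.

V_GS = 2.42 V

k_n = μ_nC_ox · (W/L) = 3.16 mA/V².
In saturation I_D = ½ k_n (V_GS − V_th)², so V_GS − V_th = √(2 I_D / k_n) = √(2 × 5.26 / 3.16) = 1.82 V.
V_GS = 0.595 + 1.82 = 2.42 V.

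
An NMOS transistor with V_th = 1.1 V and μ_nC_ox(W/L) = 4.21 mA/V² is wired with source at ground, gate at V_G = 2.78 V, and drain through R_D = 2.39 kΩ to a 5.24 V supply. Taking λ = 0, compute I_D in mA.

V_GS = V_G = 2.78 V, so V_ov = 2.78 − 1.1 = 1.68 V.
Assume saturation: I_D = ½ k_n V_ov² = 0.5 × 4.21 × 1.68² = 5.94 mA, giving V_DS = V_DD − I_D R_D = 5.24 − 5.94 × 2.39 = -8.96 V.
But -8.96 V < V_ov = 1.68 V, so the device is actually in triode.
In triode I_D = k_n[V_ov V_DS − ½ V_DS²] and I_D = (V_DD − V_DS)/R_D. Equating: 5.03 V_DS² − 17.9 V_DS + 5.24 = 0, giving V_DS = 0.322 V (the root below V_ov).
I_D = (5.24 − 0.322) / 2.39 = 2.06 mA.

I_D = 2.06 mA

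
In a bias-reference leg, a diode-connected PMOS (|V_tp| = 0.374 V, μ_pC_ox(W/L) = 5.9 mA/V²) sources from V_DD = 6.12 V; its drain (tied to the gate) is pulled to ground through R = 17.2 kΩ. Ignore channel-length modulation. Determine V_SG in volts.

V_SG = 0.701 V

With gate tied to drain, V_SG = V_SD ≥ V_SG − |V_tp|, so the device is in saturation.
KCL at the drain: ½ k_p (V_SG − |V_tp|)² = (V_DD − V_SG)/R.
Let x = V_SG − 0.374. Then 50.7 x² + x − 5.746 = 0, giving x = 0.327 V (positive root), so V_SG = 0.701 V.
I_D = (V_DD − V_SG)/R = (6.12 − 0.701) / 17.2 = 0.315 mA.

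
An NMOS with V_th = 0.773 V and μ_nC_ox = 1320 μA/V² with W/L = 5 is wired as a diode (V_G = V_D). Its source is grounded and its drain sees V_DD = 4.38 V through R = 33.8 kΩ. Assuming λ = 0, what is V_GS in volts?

With gate tied to drain, V_GS = V_DS ≥ V_GS − V_th, so the device is in saturation.
k_n = μ_nC_ox · (W/L) = 6.6 mA/V².
KCL at the drain: ½ k_n (V_GS − V_th)² = (V_DD − V_GS)/R.
Let x = V_GS − 0.773. Then 112 x² + x − 3.607 = 0, giving x = 0.175 V (positive root), so V_GS = 0.948 V.
I_D = (V_DD − V_GS)/R = (4.38 − 0.948) / 33.8 = 0.102 mA.

V_GS = 0.948 V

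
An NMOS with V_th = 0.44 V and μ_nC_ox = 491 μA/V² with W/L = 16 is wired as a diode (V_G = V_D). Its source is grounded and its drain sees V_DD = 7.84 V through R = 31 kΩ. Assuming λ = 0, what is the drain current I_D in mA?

With gate tied to drain, V_GS = V_DS ≥ V_GS − V_th, so the device is in saturation.
k_n = μ_nC_ox · (W/L) = 7.856 mA/V².
KCL at the drain: ½ k_n (V_GS − V_th)² = (V_DD − V_GS)/R.
Let x = V_GS − 0.44. Then 122 x² + x − 7.4 = 0, giving x = 0.242 V (positive root), so V_GS = 0.682 V.
I_D = (V_DD − V_GS)/R = (7.84 − 0.682) / 31 = 0.231 mA.

I_D = 0.231 mA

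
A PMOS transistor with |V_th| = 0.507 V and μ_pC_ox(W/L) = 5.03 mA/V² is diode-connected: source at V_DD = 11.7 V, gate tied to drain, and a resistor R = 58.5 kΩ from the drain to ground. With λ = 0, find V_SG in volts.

V_SG = 0.779 V

With gate tied to drain, V_SG = V_SD ≥ V_SG − |V_th|, so the device is in saturation.
KCL at the drain: ½ k_p (V_SG − |V_th|)² = (V_DD − V_SG)/R.
Let x = V_SG − 0.507. Then 147 x² + x − 11.19 = 0, giving x = 0.272 V (positive root), so V_SG = 0.779 V.
I_D = (V_DD − V_SG)/R = (11.7 − 0.779) / 58.5 = 0.187 mA.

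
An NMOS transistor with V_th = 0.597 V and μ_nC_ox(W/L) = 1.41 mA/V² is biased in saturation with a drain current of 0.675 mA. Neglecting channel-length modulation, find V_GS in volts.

In saturation I_D = ½ k_n (V_GS − V_th)², so V_GS − V_th = √(2 I_D / k_n) = √(2 × 0.675 / 1.41) = 0.978 V.
V_GS = 0.597 + 0.978 = 1.58 V.

V_GS = 1.58 V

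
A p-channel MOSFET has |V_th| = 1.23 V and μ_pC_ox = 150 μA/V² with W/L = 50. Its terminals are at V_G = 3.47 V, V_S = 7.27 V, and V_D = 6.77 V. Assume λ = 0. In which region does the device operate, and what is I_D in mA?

V_SG = V_S − V_G = 7.27 − 3.47 = 3.8 V; V_SD = V_S − V_D = 7.27 − 6.77 = 0.5 V.
k_p = μ_pC_ox · (W/L) = 7.5 mA/V².
V_ov = V_SG − |V_th| = 3.8 − 1.23 = 2.57 V.
Since V_SD = 0.5 V < V_ov = 2.57 V, the device is in the triode region.
I_D = k_p [V_ov · V_SD − ½ V_SD²] = 7.5 × [2.57 × 0.5 − 0.5 × 0.5²] = 8.7 mA.

Triode; I_D = 8.70 mA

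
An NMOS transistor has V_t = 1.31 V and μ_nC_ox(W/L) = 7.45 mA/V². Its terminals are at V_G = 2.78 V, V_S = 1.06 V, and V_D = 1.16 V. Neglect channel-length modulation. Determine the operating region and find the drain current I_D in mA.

Triode; I_D = 0.268 mA

V_GS = V_G − V_S = 2.78 − 1.06 = 1.72 V; V_DS = V_D − V_S = 1.16 − 1.06 = 0.1 V.
V_ov = V_GS − V_t = 1.72 − 1.31 = 0.41 V.
Since V_DS = 0.1 V < V_ov = 0.41 V, the device is in the triode region.
I_D = k_n [V_ov · V_DS − ½ V_DS²] = 7.45 × [0.41 × 0.1 − 0.5 × 0.1²] = 0.268 mA.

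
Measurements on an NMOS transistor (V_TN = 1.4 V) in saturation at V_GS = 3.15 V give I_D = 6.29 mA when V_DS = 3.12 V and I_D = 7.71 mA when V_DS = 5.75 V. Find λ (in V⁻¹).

With V_GS fixed, I_D ∝ (1 + λ V_DS) in saturation, so I_D2/I_D1 = (1 + λ V_DS2)/(1 + λ V_DS1).
7.71/6.29 = 1.226 = (1 + 5.75 λ)/(1 + 3.12 λ).
Solving: λ (I_D1 V_DS2 − I_D2 V_DS1) = I_D2 − I_D1, so λ = (7.71 − 6.29) / (6.29 × 5.75 − 7.71 × 3.12) = 1.42 / 12.1 = 0.117 V⁻¹.

λ = 0.117 V⁻¹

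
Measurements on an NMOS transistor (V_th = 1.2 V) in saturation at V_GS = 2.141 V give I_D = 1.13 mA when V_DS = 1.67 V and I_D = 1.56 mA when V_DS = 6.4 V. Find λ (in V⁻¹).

With V_GS fixed, I_D ∝ (1 + λ V_DS) in saturation, so I_D2/I_D1 = (1 + λ V_DS2)/(1 + λ V_DS1).
1.56/1.13 = 1.381 = (1 + 6.4 λ)/(1 + 1.67 λ).
Solving: λ (I_D1 V_DS2 − I_D2 V_DS1) = I_D2 − I_D1, so λ = (1.56 − 1.13) / (1.13 × 6.4 − 1.56 × 1.67) = 0.43 / 4.63 = 0.0929 V⁻¹.

λ = 0.0929 V⁻¹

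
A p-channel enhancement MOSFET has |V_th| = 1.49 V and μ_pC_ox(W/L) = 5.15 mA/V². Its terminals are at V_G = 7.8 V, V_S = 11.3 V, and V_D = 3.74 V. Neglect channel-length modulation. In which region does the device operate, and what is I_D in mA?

V_SG = V_S − V_G = 11.3 − 7.8 = 3.5 V; V_SD = V_S − V_D = 11.3 − 3.74 = 7.56 V.
V_ov = V_SG − |V_th| = 3.5 − 1.49 = 2.01 V.
Since V_SD = 7.56 V ≥ V_ov = 2.01 V, the device is in saturation.
I_D = ½ k_p V_ov² = 0.5 × 5.15 × 2.01² = 10.4 mA.

Saturation; I_D = 10.4 mA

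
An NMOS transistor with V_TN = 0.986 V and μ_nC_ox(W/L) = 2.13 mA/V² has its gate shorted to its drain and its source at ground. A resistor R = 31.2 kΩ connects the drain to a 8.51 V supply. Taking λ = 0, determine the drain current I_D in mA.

I_D = 0.226 mA

With gate tied to drain, V_GS = V_DS ≥ V_GS − V_TN, so the device is in saturation.
KCL at the drain: ½ k_n (V_GS − V_TN)² = (V_DD − V_GS)/R.
Let x = V_GS − 0.986. Then 33.2 x² + x − 7.524 = 0, giving x = 0.461 V (positive root), so V_GS = 1.45 V.
I_D = (V_DD − V_GS)/R = (8.51 − 1.45) / 31.2 = 0.226 mA.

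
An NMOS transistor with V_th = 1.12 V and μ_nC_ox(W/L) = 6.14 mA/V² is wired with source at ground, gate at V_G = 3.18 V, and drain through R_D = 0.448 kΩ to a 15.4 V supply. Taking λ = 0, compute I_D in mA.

I_D = 13.0 mA

V_GS = V_G = 3.18 V, so V_ov = 3.18 − 1.12 = 2.06 V.
Assume saturation: I_D = ½ k_n V_ov² = 0.5 × 6.14 × 2.06² = 13 mA, giving V_DS = V_DD − I_D R_D = 15.4 − 13 × 0.448 = 9.56 V.
V_DS = 9.56 V ≥ V_ov = 2.06 V, confirming saturation.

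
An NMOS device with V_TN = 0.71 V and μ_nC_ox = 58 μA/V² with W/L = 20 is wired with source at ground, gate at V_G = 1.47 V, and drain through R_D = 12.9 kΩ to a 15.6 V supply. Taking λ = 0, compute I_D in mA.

V_GS = V_G = 1.47 V, so V_ov = 1.47 − 0.71 = 0.76 V.
k_n = μ_nC_ox · (W/L) = 1.16 mA/V².
Assume saturation: I_D = ½ k_n V_ov² = 0.5 × 1.16 × 0.76² = 0.335 mA, giving V_DS = V_DD − I_D R_D = 15.6 − 0.335 × 12.9 = 11.3 V.
V_DS = 11.3 V ≥ V_ov = 0.76 V, confirming saturation.

I_D = 0.335 mA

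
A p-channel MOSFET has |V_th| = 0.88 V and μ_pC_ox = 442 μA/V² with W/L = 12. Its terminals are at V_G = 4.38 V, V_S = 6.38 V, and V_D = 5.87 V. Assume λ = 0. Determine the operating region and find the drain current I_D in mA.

V_SG = V_S − V_G = 6.38 − 4.38 = 2 V; V_SD = V_S − V_D = 6.38 − 5.87 = 0.51 V.
k_p = μ_pC_ox · (W/L) = 5.304 mA/V².
V_ov = V_SG − |V_th| = 2 − 0.88 = 1.12 V.
Since V_SD = 0.51 V < V_ov = 1.12 V, the device is in the triode region.
I_D = k_p [V_ov · V_SD − ½ V_SD²] = 5.304 × [1.12 × 0.51 − 0.5 × 0.51²] = 2.34 mA.

Triode; I_D = 2.34 mA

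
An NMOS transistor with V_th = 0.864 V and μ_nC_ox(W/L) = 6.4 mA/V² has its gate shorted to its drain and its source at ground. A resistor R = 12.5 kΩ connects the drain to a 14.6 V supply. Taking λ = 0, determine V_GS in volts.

With gate tied to drain, V_GS = V_DS ≥ V_GS − V_th, so the device is in saturation.
KCL at the drain: ½ k_n (V_GS − V_th)² = (V_DD − V_GS)/R.
Let x = V_GS − 0.864. Then 40 x² + x − 13.74 = 0, giving x = 0.574 V (positive root), so V_GS = 1.44 V.
I_D = (V_DD − V_GS)/R = (14.6 − 1.44) / 12.5 = 1.05 mA.

V_GS = 1.44 V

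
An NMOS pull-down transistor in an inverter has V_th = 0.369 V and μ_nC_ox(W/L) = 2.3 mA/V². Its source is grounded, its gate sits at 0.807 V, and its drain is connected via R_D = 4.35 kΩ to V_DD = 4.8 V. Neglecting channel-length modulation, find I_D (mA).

I_D = 0.221 mA

V_GS = V_G = 0.807 V, so V_ov = 0.807 − 0.369 = 0.438 V.
Assume saturation: I_D = ½ k_n V_ov² = 0.5 × 2.3 × 0.438² = 0.221 mA, giving V_DS = V_DD − I_D R_D = 4.8 − 0.221 × 4.35 = 3.84 V.
V_DS = 3.84 V ≥ V_ov = 0.438 V, confirming saturation.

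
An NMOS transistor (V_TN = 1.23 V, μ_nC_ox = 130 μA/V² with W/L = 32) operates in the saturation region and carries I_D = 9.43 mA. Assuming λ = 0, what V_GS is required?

k_n = μ_nC_ox · (W/L) = 4.16 mA/V².
In saturation I_D = ½ k_n (V_GS − V_TN)², so V_GS − V_TN = √(2 I_D / k_n) = √(2 × 9.43 / 4.16) = 2.13 V.
V_GS = 1.23 + 2.13 = 3.36 V.

V_GS = 3.36 V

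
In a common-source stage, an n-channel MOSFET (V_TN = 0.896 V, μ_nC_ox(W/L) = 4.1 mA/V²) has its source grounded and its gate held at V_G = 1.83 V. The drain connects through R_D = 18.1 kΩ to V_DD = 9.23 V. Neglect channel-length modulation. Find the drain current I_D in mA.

I_D = 0.502 mA

V_GS = V_G = 1.83 V, so V_ov = 1.83 − 0.896 = 0.934 V.
Assume saturation: I_D = ½ k_n V_ov² = 0.5 × 4.1 × 0.934² = 1.79 mA, giving V_DS = V_DD − I_D R_D = 9.23 − 1.79 × 18.1 = -23.1 V.
But -23.1 V < V_ov = 0.934 V, so the device is actually in triode.
In triode I_D = k_n[V_ov V_DS − ½ V_DS²] and I_D = (V_DD − V_DS)/R_D. Equating: 37.1 V_DS² − 70.31 V_DS + 9.23 = 0, giving V_DS = 0.142 V (the root below V_ov).
I_D = (9.23 − 0.142) / 18.1 = 0.502 mA.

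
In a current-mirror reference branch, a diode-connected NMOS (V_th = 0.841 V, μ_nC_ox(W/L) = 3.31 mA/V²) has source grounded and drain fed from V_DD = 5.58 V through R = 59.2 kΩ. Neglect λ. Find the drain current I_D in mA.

I_D = 0.0764 mA

With gate tied to drain, V_GS = V_DS ≥ V_GS − V_th, so the device is in saturation.
KCL at the drain: ½ k_n (V_GS − V_th)² = (V_DD − V_GS)/R.
Let x = V_GS − 0.841. Then 98 x² + x − 4.739 = 0, giving x = 0.215 V (positive root), so V_GS = 1.06 V.
I_D = (V_DD − V_GS)/R = (5.58 − 1.06) / 59.2 = 0.0764 mA.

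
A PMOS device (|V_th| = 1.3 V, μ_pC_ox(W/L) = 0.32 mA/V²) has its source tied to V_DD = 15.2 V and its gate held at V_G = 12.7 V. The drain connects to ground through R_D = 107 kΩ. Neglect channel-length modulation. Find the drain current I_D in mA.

V_SG = V_DD − V_G = 15.2 − 12.7 = 2.5 V, so V_ov = 2.5 − 1.3 = 1.2 V.
Assume saturation: I_D = ½ k_p V_ov² = 0.5 × 0.32 × 1.2² = 0.23 mA, giving V_SD = V_DD − I_D R_D = 15.2 − 0.23 × 107 = -9.45 V.
But -9.45 V < V_ov = 1.2 V, so the device is actually in triode.
In triode I_D = k_p[V_ov V_SD − ½ V_SD²] and I_D = (V_DD − V_SD)/R_D. Equating: 17.1 V_SD² − 42.09 V_SD + 15.2 = 0, giving V_SD = 0.44 V (the root below V_ov).
I_D = (15.2 − 0.44) / 107 = 0.138 mA.

I_D = 0.138 mA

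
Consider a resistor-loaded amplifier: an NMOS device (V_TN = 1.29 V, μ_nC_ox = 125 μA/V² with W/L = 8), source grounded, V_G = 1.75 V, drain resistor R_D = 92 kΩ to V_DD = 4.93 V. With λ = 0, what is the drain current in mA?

I_D = 0.0521 mA

V_GS = V_G = 1.75 V, so V_ov = 1.75 − 1.29 = 0.46 V.
k_n = μ_nC_ox · (W/L) = 1 mA/V².
Assume saturation: I_D = ½ k_n V_ov² = 0.5 × 1 × 0.46² = 0.106 mA, giving V_DS = V_DD − I_D R_D = 4.93 − 0.106 × 92 = -4.8 V.
But -4.8 V < V_ov = 0.46 V, so the device is actually in triode.
In triode I_D = k_n[V_ov V_DS − ½ V_DS²] and I_D = (V_DD − V_DS)/R_D. Equating: 46 V_DS² − 43.32 V_DS + 4.93 = 0, giving V_DS = 0.132 V (the root below V_ov).
I_D = (4.93 − 0.132) / 92 = 0.0521 mA.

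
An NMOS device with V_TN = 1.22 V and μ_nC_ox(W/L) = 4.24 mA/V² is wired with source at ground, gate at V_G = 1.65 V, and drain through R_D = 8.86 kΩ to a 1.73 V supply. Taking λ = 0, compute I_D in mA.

V_GS = V_G = 1.65 V, so V_ov = 1.65 − 1.22 = 0.43 V.
Assume saturation: I_D = ½ k_n V_ov² = 0.5 × 4.24 × 0.43² = 0.392 mA, giving V_DS = V_DD − I_D R_D = 1.73 − 0.392 × 8.86 = -1.74 V.
But -1.74 V < V_ov = 0.43 V, so the device is actually in triode.
In triode I_D = k_n[V_ov V_DS − ½ V_DS²] and I_D = (V_DD − V_DS)/R_D. Equating: 18.8 V_DS² − 17.15 V_DS + 1.73 = 0, giving V_DS = 0.115 V (the root below V_ov).
I_D = (1.73 − 0.115) / 8.86 = 0.182 mA.

I_D = 0.182 mA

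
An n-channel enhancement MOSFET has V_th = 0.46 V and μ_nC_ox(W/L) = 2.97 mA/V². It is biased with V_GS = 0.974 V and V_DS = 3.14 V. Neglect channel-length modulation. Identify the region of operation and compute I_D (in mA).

Saturation; I_D = 0.392 mA

V_ov = V_GS − V_th = 0.974 − 0.46 = 0.514 V.
Since V_DS = 3.14 V ≥ V_ov = 0.514 V, the device is in saturation.
I_D = ½ k_n V_ov² = 0.5 × 2.97 × 0.514² = 0.392 mA.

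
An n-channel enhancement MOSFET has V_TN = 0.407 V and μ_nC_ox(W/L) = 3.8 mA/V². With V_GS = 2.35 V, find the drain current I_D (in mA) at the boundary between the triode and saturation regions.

I_D = 7.17 mA

At the boundary V_DS = V_ov = V_GS − V_TN = 2.35 − 0.407 = 1.94 V.
I_D = ½ k_n V_ov² = 0.5 × 3.8 × 1.94² = 7.17 mA.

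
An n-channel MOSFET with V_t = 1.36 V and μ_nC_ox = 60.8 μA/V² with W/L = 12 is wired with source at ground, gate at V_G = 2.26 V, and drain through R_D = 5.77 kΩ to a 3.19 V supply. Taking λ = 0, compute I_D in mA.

I_D = 0.295 mA

V_GS = V_G = 2.26 V, so V_ov = 2.26 − 1.36 = 0.9 V.
k_n = μ_nC_ox · (W/L) = 0.7296 mA/V².
Assume saturation: I_D = ½ k_n V_ov² = 0.5 × 0.7296 × 0.9² = 0.295 mA, giving V_DS = V_DD − I_D R_D = 3.19 − 0.295 × 5.77 = 1.49 V.
V_DS = 1.49 V ≥ V_ov = 0.9 V, confirming saturation.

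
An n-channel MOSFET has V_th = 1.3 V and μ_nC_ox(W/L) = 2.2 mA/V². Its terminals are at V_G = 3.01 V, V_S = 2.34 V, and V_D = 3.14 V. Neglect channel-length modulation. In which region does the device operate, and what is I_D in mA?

Cutoff; I_D = 0 mA

V_GS = V_G − V_S = 3.01 − 2.34 = 0.67 V; V_DS = V_D − V_S = 3.14 − 2.34 = 0.8 V.
V_GS = 0.67 V < V_th = 1.3 V, so the transistor is in cutoff.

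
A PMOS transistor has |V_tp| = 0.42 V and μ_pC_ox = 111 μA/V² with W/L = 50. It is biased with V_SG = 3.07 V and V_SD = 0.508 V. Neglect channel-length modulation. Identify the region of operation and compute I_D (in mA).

k_p = μ_pC_ox · (W/L) = 5.55 mA/V².
V_ov = V_SG − |V_tp| = 3.07 − 0.42 = 2.65 V.
Since V_SD = 0.508 V < V_ov = 2.65 V, the device is in the triode region.
I_D = k_p [V_ov · V_SD − ½ V_SD²] = 5.55 × [2.65 × 0.508 − 0.5 × 0.508²] = 6.76 mA.

Triode; I_D = 6.76 mA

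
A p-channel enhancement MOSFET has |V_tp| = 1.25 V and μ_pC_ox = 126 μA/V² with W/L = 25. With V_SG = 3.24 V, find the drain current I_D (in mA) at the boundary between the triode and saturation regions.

At the boundary V_SD = V_ov = V_SG − |V_tp| = 3.24 − 1.25 = 1.99 V.
k_p = μ_pC_ox · (W/L) = 3.15 mA/V².
I_D = ½ k_p V_ov² = 0.5 × 3.15 × 1.99² = 6.24 mA.

I_D = 6.24 mA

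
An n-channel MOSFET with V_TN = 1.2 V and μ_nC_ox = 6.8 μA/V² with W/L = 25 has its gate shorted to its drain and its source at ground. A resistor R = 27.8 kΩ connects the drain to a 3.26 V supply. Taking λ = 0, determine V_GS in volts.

With gate tied to drain, V_GS = V_DS ≥ V_GS − V_TN, so the device is in saturation.
k_n = μ_nC_ox · (W/L) = 0.17 mA/V².
KCL at the drain: ½ k_n (V_GS − V_TN)² = (V_DD − V_GS)/R.
Let x = V_GS − 1.2. Then 2.36 x² + x − 2.06 = 0, giving x = 0.746 V (positive root), so V_GS = 1.95 V.
I_D = (V_DD − V_GS)/R = (3.26 − 1.95) / 27.8 = 0.0473 mA.

V_GS = 1.95 V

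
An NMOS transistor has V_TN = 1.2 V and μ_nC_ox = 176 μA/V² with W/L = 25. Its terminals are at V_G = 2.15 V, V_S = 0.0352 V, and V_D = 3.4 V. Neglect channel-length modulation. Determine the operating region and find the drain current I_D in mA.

V_GS = V_G − V_S = 2.15 − 0.0352 = 2.11 V; V_DS = V_D − V_S = 3.4 − 0.0352 = 3.36 V.
k_n = μ_nC_ox · (W/L) = 4.4 mA/V².
V_ov = V_GS − V_TN = 2.11 − 1.2 = 0.915 V.
Since V_DS = 3.36 V ≥ V_ov = 0.915 V, the device is in saturation.
I_D = ½ k_n V_ov² = 0.5 × 4.4 × 0.915² = 1.84 mA.

Saturation; I_D = 1.84 mA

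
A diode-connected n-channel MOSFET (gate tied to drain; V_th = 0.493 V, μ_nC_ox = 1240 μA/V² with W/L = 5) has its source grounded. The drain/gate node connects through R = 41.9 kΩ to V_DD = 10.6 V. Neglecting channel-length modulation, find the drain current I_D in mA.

I_D = 0.235 mA

With gate tied to drain, V_GS = V_DS ≥ V_GS − V_th, so the device is in saturation.
k_n = μ_nC_ox · (W/L) = 6.2 mA/V².
KCL at the drain: ½ k_n (V_GS − V_th)² = (V_DD − V_GS)/R.
Let x = V_GS − 0.493. Then 130 x² + x − 10.11 = 0, giving x = 0.275 V (positive root), so V_GS = 0.768 V.
I_D = (V_DD − V_GS)/R = (10.6 − 0.768) / 41.9 = 0.235 mA.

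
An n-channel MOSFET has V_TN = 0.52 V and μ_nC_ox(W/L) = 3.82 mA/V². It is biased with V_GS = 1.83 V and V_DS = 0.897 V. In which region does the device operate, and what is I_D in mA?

Triode; I_D = 2.95 mA

V_ov = V_GS − V_TN = 1.83 − 0.52 = 1.31 V.
Since V_DS = 0.897 V < V_ov = 1.31 V, the device is in the triode region.
I_D = k_n [V_ov · V_DS − ½ V_DS²] = 3.82 × [1.31 × 0.897 − 0.5 × 0.897²] = 2.95 mA.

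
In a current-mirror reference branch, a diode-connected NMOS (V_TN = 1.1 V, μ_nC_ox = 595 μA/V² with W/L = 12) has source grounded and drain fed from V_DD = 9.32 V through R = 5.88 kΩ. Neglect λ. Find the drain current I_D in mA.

I_D = 1.30 mA

With gate tied to drain, V_GS = V_DS ≥ V_GS − V_TN, so the device is in saturation.
k_n = μ_nC_ox · (W/L) = 7.14 mA/V².
KCL at the drain: ½ k_n (V_GS − V_TN)² = (V_DD − V_GS)/R.
Let x = V_GS − 1.1. Then 21 x² + x − 8.22 = 0, giving x = 0.602 V (positive root), so V_GS = 1.7 V.
I_D = (V_DD − V_GS)/R = (9.32 − 1.7) / 5.88 = 1.3 mA.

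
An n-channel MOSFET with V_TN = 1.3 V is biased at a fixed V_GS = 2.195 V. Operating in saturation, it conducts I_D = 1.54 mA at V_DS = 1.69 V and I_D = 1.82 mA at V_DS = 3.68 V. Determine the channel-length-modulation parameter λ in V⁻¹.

With V_GS fixed, I_D ∝ (1 + λ V_DS) in saturation, so I_D2/I_D1 = (1 + λ V_DS2)/(1 + λ V_DS1).
1.82/1.54 = 1.182 = (1 + 3.68 λ)/(1 + 1.69 λ).
Solving: λ (I_D1 V_DS2 − I_D2 V_DS1) = I_D2 − I_D1, so λ = (1.82 − 1.54) / (1.54 × 3.68 − 1.82 × 1.69) = 0.28 / 2.59 = 0.108 V⁻¹.

λ = 0.108 V⁻¹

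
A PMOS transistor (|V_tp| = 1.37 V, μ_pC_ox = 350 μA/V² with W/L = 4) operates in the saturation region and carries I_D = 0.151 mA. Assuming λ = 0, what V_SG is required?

k_p = μ_pC_ox · (W/L) = 1.4 mA/V².
In saturation I_D = ½ k_p (V_SG − |V_tp|)², so V_SG − |V_tp| = √(2 I_D / k_p) = √(2 × 0.151 / 1.4) = 0.464 V.
V_SG = 1.37 + 0.464 = 1.83 V.

V_SG = 1.83 V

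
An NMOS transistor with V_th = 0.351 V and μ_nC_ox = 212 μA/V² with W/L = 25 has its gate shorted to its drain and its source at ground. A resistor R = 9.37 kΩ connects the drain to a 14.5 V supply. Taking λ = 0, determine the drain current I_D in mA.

I_D = 1.43 mA

With gate tied to drain, V_GS = V_DS ≥ V_GS − V_th, so the device is in saturation.
k_n = μ_nC_ox · (W/L) = 5.3 mA/V².
KCL at the drain: ½ k_n (V_GS − V_th)² = (V_DD − V_GS)/R.
Let x = V_GS − 0.351. Then 24.8 x² + x − 14.15 = 0, giving x = 0.735 V (positive root), so V_GS = 1.09 V.
I_D = (V_DD − V_GS)/R = (14.5 − 1.09) / 9.37 = 1.43 mA.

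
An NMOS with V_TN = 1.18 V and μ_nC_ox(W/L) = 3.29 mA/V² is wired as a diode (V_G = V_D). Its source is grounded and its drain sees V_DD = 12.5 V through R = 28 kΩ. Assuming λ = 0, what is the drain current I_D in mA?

I_D = 0.387 mA

With gate tied to drain, V_GS = V_DS ≥ V_GS − V_TN, so the device is in saturation.
KCL at the drain: ½ k_n (V_GS − V_TN)² = (V_DD − V_GS)/R.
Let x = V_GS − 1.18. Then 46.1 x² + x − 11.32 = 0, giving x = 0.485 V (positive root), so V_GS = 1.67 V.
I_D = (V_DD − V_GS)/R = (12.5 − 1.67) / 28 = 0.387 mA.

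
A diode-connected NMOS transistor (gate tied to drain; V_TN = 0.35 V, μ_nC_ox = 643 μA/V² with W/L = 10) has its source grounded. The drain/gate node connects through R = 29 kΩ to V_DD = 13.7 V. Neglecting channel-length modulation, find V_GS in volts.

V_GS = 0.723 V

With gate tied to drain, V_GS = V_DS ≥ V_GS − V_TN, so the device is in saturation.
k_n = μ_nC_ox · (W/L) = 6.43 mA/V².
KCL at the drain: ½ k_n (V_GS − V_TN)² = (V_DD − V_GS)/R.
Let x = V_GS − 0.35. Then 93.2 x² + x − 13.35 = 0, giving x = 0.373 V (positive root), so V_GS = 0.723 V.
I_D = (V_DD − V_GS)/R = (13.7 − 0.723) / 29 = 0.447 mA.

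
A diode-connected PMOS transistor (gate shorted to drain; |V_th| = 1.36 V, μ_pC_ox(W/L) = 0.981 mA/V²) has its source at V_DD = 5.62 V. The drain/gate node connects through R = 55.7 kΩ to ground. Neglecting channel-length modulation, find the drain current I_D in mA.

With gate tied to drain, V_SG = V_SD ≥ V_SG − |V_th|, so the device is in saturation.
KCL at the drain: ½ k_p (V_SG − |V_th|)² = (V_DD − V_SG)/R.
Let x = V_SG − 1.36. Then 27.3 x² + x − 4.26 = 0, giving x = 0.377 V (positive root), so V_SG = 1.74 V.
I_D = (V_DD − V_SG)/R = (5.62 − 1.74) / 55.7 = 0.0697 mA.

I_D = 0.0697 mA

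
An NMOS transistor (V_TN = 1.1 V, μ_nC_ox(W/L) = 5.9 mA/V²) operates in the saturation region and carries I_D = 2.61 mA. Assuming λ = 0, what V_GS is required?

V_GS = 2.04 V

In saturation I_D = ½ k_n (V_GS − V_TN)², so V_GS − V_TN = √(2 I_D / k_n) = √(2 × 2.61 / 5.9) = 0.941 V.
V_GS = 1.1 + 0.941 = 2.04 V.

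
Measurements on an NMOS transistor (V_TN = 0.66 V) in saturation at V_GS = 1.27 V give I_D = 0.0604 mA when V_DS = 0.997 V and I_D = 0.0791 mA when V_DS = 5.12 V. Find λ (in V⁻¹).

With V_GS fixed, I_D ∝ (1 + λ V_DS) in saturation, so I_D2/I_D1 = (1 + λ V_DS2)/(1 + λ V_DS1).
0.0791/0.0604 = 1.31 = (1 + 5.12 λ)/(1 + 0.997 λ).
Solving: λ (I_D1 V_DS2 − I_D2 V_DS1) = I_D2 − I_D1, so λ = (0.0791 − 0.0604) / (0.0604 × 5.12 − 0.0791 × 0.997) = 0.0187 / 0.23 = 0.0812 V⁻¹.

λ = 0.0812 V⁻¹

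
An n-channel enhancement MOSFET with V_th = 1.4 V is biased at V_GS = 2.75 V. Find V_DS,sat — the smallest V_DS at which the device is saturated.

V_DS,sat = 1.35 V

The boundary between triode and saturation is V_DS = V_GS − V_th = V_ov.
V_ov = 2.75 − 1.4 = 1.35 V.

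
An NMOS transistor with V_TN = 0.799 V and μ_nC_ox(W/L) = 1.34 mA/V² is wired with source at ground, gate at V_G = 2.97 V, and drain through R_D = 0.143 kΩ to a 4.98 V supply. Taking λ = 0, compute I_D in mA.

V_GS = V_G = 2.97 V, so V_ov = 2.97 − 0.799 = 2.17 V.
Assume saturation: I_D = ½ k_n V_ov² = 0.5 × 1.34 × 2.17² = 3.16 mA, giving V_DS = V_DD − I_D R_D = 4.98 − 3.16 × 0.143 = 4.53 V.
V_DS = 4.53 V ≥ V_ov = 2.17 V, confirming saturation.

I_D = 3.16 mA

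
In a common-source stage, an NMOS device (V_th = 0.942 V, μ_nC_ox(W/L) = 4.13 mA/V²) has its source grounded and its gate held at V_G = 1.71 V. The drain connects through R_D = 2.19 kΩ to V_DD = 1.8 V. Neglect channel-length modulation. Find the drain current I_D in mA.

I_D = 0.700 mA

V_GS = V_G = 1.71 V, so V_ov = 1.71 − 0.942 = 0.768 V.
Assume saturation: I_D = ½ k_n V_ov² = 0.5 × 4.13 × 0.768² = 1.22 mA, giving V_DS = V_DD − I_D R_D = 1.8 − 1.22 × 2.19 = -0.867 V.
But -0.867 V < V_ov = 0.768 V, so the device is actually in triode.
In triode I_D = k_n[V_ov V_DS − ½ V_DS²] and I_D = (V_DD − V_DS)/R_D. Equating: 4.52 V_DS² − 7.946 V_DS + 1.8 = 0, giving V_DS = 0.267 V (the root below V_ov).
I_D = (1.8 − 0.267) / 2.19 = 0.7 mA.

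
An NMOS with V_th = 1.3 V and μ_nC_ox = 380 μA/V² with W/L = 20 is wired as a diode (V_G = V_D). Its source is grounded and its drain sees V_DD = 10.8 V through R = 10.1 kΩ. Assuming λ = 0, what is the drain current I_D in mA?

With gate tied to drain, V_GS = V_DS ≥ V_GS − V_th, so the device is in saturation.
k_n = μ_nC_ox · (W/L) = 7.6 mA/V².
KCL at the drain: ½ k_n (V_GS − V_th)² = (V_DD − V_GS)/R.
Let x = V_GS − 1.3. Then 38.4 x² + x − 9.5 = 0, giving x = 0.485 V (positive root), so V_GS = 1.78 V.
I_D = (V_DD − V_GS)/R = (10.8 − 1.78) / 10.1 = 0.893 mA.

I_D = 0.893 mA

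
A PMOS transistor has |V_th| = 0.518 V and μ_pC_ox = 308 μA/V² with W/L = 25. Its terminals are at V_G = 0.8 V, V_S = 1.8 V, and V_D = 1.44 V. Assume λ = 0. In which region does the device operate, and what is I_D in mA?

Triode; I_D = 0.837 mA

V_SG = V_S − V_G = 1.8 − 0.8 = 1 V; V_SD = V_S − V_D = 1.8 − 1.44 = 0.36 V.
k_p = μ_pC_ox · (W/L) = 7.7 mA/V².
V_ov = V_SG − |V_th| = 1 − 0.518 = 0.482 V.
Since V_SD = 0.36 V < V_ov = 0.482 V, the device is in the triode region.
I_D = k_p [V_ov · V_SD − ½ V_SD²] = 7.7 × [0.482 × 0.36 − 0.5 × 0.36²] = 0.837 mA.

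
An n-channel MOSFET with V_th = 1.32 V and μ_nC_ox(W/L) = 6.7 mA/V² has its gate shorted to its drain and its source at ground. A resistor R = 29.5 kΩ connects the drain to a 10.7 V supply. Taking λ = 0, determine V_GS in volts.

With gate tied to drain, V_GS = V_DS ≥ V_GS − V_th, so the device is in saturation.
KCL at the drain: ½ k_n (V_GS − V_th)² = (V_DD − V_GS)/R.
Let x = V_GS − 1.32. Then 98.8 x² + x − 9.38 = 0, giving x = 0.303 V (positive root), so V_GS = 1.62 V.
I_D = (V_DD − V_GS)/R = (10.7 − 1.62) / 29.5 = 0.308 mA.

V_GS = 1.62 V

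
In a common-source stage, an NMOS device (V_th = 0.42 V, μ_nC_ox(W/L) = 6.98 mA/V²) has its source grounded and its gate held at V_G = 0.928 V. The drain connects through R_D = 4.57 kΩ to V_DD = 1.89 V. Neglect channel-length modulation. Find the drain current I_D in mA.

I_D = 0.386 mA

V_GS = V_G = 0.928 V, so V_ov = 0.928 − 0.42 = 0.508 V.
Assume saturation: I_D = ½ k_n V_ov² = 0.5 × 6.98 × 0.508² = 0.901 mA, giving V_DS = V_DD − I_D R_D = 1.89 − 0.901 × 4.57 = -2.23 V.
But -2.23 V < V_ov = 0.508 V, so the device is actually in triode.
In triode I_D = k_n[V_ov V_DS − ½ V_DS²] and I_D = (V_DD − V_DS)/R_D. Equating: 15.9 V_DS² − 17.2 V_DS + 1.89 = 0, giving V_DS = 0.124 V (the root below V_ov).
I_D = (1.89 − 0.124) / 4.57 = 0.386 mA.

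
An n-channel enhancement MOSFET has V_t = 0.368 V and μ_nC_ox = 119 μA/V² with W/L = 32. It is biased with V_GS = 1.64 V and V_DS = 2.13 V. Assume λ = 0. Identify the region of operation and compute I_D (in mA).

Saturation; I_D = 3.08 mA

k_n = μ_nC_ox · (W/L) = 3.808 mA/V².
V_ov = V_GS − V_t = 1.64 − 0.368 = 1.27 V.
Since V_DS = 2.13 V ≥ V_ov = 1.27 V, the device is in saturation.
I_D = ½ k_n V_ov² = 0.5 × 3.808 × 1.27² = 3.08 mA.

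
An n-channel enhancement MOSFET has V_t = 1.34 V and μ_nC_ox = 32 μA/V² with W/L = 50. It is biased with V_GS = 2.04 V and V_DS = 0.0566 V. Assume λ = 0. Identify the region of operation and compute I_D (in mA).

Triode; I_D = 0.0608 mA

k_n = μ_nC_ox · (W/L) = 1.6 mA/V².
V_ov = V_GS − V_t = 2.04 − 1.34 = 0.7 V.
Since V_DS = 0.0566 V < V_ov = 0.7 V, the device is in the triode region.
I_D = k_n [V_ov · V_DS − ½ V_DS²] = 1.6 × [0.7 × 0.0566 − 0.5 × 0.0566²] = 0.0608 mA.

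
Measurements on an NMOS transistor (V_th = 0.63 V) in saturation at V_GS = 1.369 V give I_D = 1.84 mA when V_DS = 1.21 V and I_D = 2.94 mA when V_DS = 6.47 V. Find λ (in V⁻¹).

λ = 0.132 V⁻¹

With V_GS fixed, I_D ∝ (1 + λ V_DS) in saturation, so I_D2/I_D1 = (1 + λ V_DS2)/(1 + λ V_DS1).
2.94/1.84 = 1.598 = (1 + 6.47 λ)/(1 + 1.21 λ).
Solving: λ (I_D1 V_DS2 − I_D2 V_DS1) = I_D2 − I_D1, so λ = (2.94 − 1.84) / (1.84 × 6.47 − 2.94 × 1.21) = 1.1 / 8.35 = 0.132 V⁻¹.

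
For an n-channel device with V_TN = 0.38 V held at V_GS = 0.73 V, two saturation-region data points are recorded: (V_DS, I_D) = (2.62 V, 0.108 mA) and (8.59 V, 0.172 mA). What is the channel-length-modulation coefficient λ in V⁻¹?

With V_GS fixed, I_D ∝ (1 + λ V_DS) in saturation, so I_D2/I_D1 = (1 + λ V_DS2)/(1 + λ V_DS1).
0.172/0.108 = 1.593 = (1 + 8.59 λ)/(1 + 2.62 λ).
Solving: λ (I_D1 V_DS2 − I_D2 V_DS1) = I_D2 − I_D1, so λ = (0.172 − 0.108) / (0.108 × 8.59 − 0.172 × 2.62) = 0.064 / 0.477 = 0.134 V⁻¹.

λ = 0.134 V⁻¹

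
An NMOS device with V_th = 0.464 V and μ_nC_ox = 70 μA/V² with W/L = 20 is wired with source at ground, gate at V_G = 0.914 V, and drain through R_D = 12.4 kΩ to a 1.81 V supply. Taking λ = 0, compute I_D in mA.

V_GS = V_G = 0.914 V, so V_ov = 0.914 − 0.464 = 0.45 V.
k_n = μ_nC_ox · (W/L) = 1.4 mA/V².
Assume saturation: I_D = ½ k_n V_ov² = 0.5 × 1.4 × 0.45² = 0.142 mA, giving V_DS = V_DD − I_D R_D = 1.81 − 0.142 × 12.4 = 0.0523 V.
But 0.0523 V < V_ov = 0.45 V, so the device is actually in triode.
In triode I_D = k_n[V_ov V_DS − ½ V_DS²] and I_D = (V_DD − V_DS)/R_D. Equating: 8.68 V_DS² − 8.812 V_DS + 1.81 = 0, giving V_DS = 0.286 V (the root below V_ov).
I_D = (1.81 − 0.286) / 12.4 = 0.123 mA.

I_D = 0.123 mA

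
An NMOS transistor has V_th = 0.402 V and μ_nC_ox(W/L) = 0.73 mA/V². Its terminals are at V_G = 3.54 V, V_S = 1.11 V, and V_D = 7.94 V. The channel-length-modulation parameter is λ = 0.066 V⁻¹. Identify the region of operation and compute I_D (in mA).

Saturation; I_D = 2.18 mA

V_GS = V_G − V_S = 3.54 − 1.11 = 2.43 V; V_DS = V_D − V_S = 7.94 − 1.11 = 6.83 V.
V_ov = V_GS − V_th = 2.43 − 0.402 = 2.03 V.
Since V_DS = 6.83 V ≥ V_ov = 2.03 V, the device is in saturation.
I_D = ½ k_n V_ov² (1 + λ V_DS) = 0.5 × 0.73 × 2.03² × (1 + 0.066 × 6.83) = 2.18 mA.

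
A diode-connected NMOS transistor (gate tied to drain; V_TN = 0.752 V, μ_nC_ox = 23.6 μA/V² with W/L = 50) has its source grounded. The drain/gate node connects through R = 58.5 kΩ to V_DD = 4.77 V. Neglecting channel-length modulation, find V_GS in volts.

With gate tied to drain, V_GS = V_DS ≥ V_GS − V_TN, so the device is in saturation.
k_n = μ_nC_ox · (W/L) = 1.18 mA/V².
KCL at the drain: ½ k_n (V_GS − V_TN)² = (V_DD − V_GS)/R.
Let x = V_GS − 0.752. Then 34.5 x² + x − 4.018 = 0, giving x = 0.327 V (positive root), so V_GS = 1.08 V.
I_D = (V_DD − V_GS)/R = (4.77 − 1.08) / 58.5 = 0.0631 mA.

V_GS = 1.08 V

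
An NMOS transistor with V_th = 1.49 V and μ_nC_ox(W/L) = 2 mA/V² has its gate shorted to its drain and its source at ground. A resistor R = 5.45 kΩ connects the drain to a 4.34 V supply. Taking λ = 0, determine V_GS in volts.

With gate tied to drain, V_GS = V_DS ≥ V_GS − V_th, so the device is in saturation.
KCL at the drain: ½ k_n (V_GS − V_th)² = (V_DD − V_GS)/R.
Let x = V_GS − 1.49. Then 5.45 x² + x − 2.85 = 0, giving x = 0.637 V (positive root), so V_GS = 2.13 V.
I_D = (V_DD − V_GS)/R = (4.34 − 2.13) / 5.45 = 0.406 mA.

V_GS = 2.13 V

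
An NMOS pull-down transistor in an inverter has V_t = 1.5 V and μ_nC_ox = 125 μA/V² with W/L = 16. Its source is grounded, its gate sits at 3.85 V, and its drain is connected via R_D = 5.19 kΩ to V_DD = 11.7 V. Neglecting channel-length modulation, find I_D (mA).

V_GS = V_G = 3.85 V, so V_ov = 3.85 − 1.5 = 2.35 V.
k_n = μ_nC_ox · (W/L) = 2 mA/V².
Assume saturation: I_D = ½ k_n V_ov² = 0.5 × 2 × 2.35² = 5.52 mA, giving V_DS = V_DD − I_D R_D = 11.7 − 5.52 × 5.19 = -17 V.
But -17 V < V_ov = 2.35 V, so the device is actually in triode.
In triode I_D = k_n[V_ov V_DS − ½ V_DS²] and I_D = (V_DD − V_DS)/R_D. Equating: 5.19 V_DS² − 25.39 V_DS + 11.7 = 0, giving V_DS = 0.515 V (the root below V_ov).
I_D = (11.7 − 0.515) / 5.19 = 2.16 mA.

I_D = 2.16 mA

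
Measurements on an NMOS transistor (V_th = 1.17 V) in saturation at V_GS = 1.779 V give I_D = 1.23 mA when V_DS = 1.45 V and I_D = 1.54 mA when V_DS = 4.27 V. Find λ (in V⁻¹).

λ = 0.103 V⁻¹

With V_GS fixed, I_D ∝ (1 + λ V_DS) in saturation, so I_D2/I_D1 = (1 + λ V_DS2)/(1 + λ V_DS1).
1.54/1.23 = 1.252 = (1 + 4.27 λ)/(1 + 1.45 λ).
Solving: λ (I_D1 V_DS2 − I_D2 V_DS1) = I_D2 − I_D1, so λ = (1.54 − 1.23) / (1.23 × 4.27 − 1.54 × 1.45) = 0.31 / 3.02 = 0.103 V⁻¹.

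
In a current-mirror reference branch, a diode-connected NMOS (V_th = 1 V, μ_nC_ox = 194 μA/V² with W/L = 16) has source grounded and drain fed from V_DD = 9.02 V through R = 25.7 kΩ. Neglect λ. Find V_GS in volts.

With gate tied to drain, V_GS = V_DS ≥ V_GS − V_th, so the device is in saturation.
k_n = μ_nC_ox · (W/L) = 3.104 mA/V².
KCL at the drain: ½ k_n (V_GS − V_th)² = (V_DD − V_GS)/R.
Let x = V_GS − 1. Then 39.9 x² + x − 8.02 = 0, giving x = 0.436 V (positive root), so V_GS = 1.44 V.
I_D = (V_DD − V_GS)/R = (9.02 − 1.44) / 25.7 = 0.295 mA.

V_GS = 1.44 V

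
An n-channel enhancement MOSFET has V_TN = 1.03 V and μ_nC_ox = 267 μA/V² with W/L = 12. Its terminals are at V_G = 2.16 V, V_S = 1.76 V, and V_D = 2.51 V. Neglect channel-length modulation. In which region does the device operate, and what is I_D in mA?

V_GS = V_G − V_S = 2.16 − 1.76 = 0.4 V; V_DS = V_D − V_S = 2.51 − 1.76 = 0.75 V.
V_GS = 0.4 V < V_TN = 1.03 V, so the transistor is in cutoff.

Cutoff; I_D = 0 mA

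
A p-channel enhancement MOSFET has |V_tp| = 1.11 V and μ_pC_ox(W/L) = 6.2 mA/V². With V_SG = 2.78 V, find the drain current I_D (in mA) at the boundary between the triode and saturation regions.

At the boundary V_SD = V_ov = V_SG − |V_tp| = 2.78 − 1.11 = 1.67 V.
I_D = ½ k_p V_ov² = 0.5 × 6.2 × 1.67² = 8.65 mA.

I_D = 8.65 mA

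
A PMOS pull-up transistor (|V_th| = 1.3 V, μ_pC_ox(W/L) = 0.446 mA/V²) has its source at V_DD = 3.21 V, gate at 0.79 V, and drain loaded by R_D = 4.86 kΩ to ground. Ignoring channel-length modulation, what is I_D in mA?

V_SG = V_DD − V_G = 3.21 − 0.79 = 2.42 V, so V_ov = 2.42 − 1.3 = 1.12 V.
Assume saturation: I_D = ½ k_p V_ov² = 0.5 × 0.446 × 1.12² = 0.28 mA, giving V_SD = V_DD − I_D R_D = 3.21 − 0.28 × 4.86 = 1.85 V.
V_SD = 1.85 V ≥ V_ov = 1.12 V, confirming saturation.

I_D = 0.280 mA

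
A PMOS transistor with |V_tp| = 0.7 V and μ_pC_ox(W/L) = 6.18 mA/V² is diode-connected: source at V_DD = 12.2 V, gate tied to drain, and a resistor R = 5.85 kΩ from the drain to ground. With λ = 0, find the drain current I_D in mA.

With gate tied to drain, V_SG = V_SD ≥ V_SG − |V_tp|, so the device is in saturation.
KCL at the drain: ½ k_p (V_SG − |V_tp|)² = (V_DD − V_SG)/R.
Let x = V_SG − 0.7. Then 18.1 x² + x − 11.5 = 0, giving x = 0.77 V (positive root), so V_SG = 1.47 V.
I_D = (V_DD − V_SG)/R = (12.2 − 1.47) / 5.85 = 1.83 mA.

I_D = 1.83 mA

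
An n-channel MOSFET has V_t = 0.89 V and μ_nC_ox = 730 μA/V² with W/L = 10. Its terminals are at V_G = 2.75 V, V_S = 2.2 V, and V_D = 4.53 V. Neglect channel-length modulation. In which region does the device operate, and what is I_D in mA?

Cutoff; I_D = 0 mA

V_GS = V_G − V_S = 2.75 − 2.2 = 0.55 V; V_DS = V_D − V_S = 4.53 − 2.2 = 2.33 V.
V_GS = 0.55 V < V_t = 0.89 V, so the transistor is in cutoff.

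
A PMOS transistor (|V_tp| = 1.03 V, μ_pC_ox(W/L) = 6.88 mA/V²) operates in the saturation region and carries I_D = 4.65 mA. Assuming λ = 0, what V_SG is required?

In saturation I_D = ½ k_p (V_SG − |V_tp|)², so V_SG − |V_tp| = √(2 I_D / k_p) = √(2 × 4.65 / 6.88) = 1.16 V.
V_SG = 1.03 + 1.16 = 2.19 V.

V_SG = 2.19 V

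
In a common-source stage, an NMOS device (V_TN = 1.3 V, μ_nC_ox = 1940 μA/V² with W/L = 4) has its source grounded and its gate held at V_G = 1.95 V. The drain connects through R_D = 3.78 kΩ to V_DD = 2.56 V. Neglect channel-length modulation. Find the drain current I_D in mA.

I_D = 0.640 mA

V_GS = V_G = 1.95 V, so V_ov = 1.95 − 1.3 = 0.65 V.
k_n = μ_nC_ox · (W/L) = 7.76 mA/V².
Assume saturation: I_D = ½ k_n V_ov² = 0.5 × 7.76 × 0.65² = 1.64 mA, giving V_DS = V_DD − I_D R_D = 2.56 − 1.64 × 3.78 = -3.64 V.
But -3.64 V < V_ov = 0.65 V, so the device is actually in triode.
In triode I_D = k_n[V_ov V_DS − ½ V_DS²] and I_D = (V_DD − V_DS)/R_D. Equating: 14.7 V_DS² − 20.07 V_DS + 2.56 = 0, giving V_DS = 0.142 V (the root below V_ov).
I_D = (2.56 − 0.142) / 3.78 = 0.64 mA.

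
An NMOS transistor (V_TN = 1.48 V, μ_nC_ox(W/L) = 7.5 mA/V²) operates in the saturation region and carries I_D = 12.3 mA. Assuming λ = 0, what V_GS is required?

In saturation I_D = ½ k_n (V_GS − V_TN)², so V_GS − V_TN = √(2 I_D / k_n) = √(2 × 12.3 / 7.5) = 1.81 V.
V_GS = 1.48 + 1.81 = 3.29 V.

V_GS = 3.29 V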